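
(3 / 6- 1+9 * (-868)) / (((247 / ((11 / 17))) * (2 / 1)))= -171875 / 16796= -10.23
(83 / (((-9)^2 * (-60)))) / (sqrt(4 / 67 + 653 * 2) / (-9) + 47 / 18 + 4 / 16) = 572783 / 93054555 + 332 * sqrt(5862902) / 93054555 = 0.01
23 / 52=0.44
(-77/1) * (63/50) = -4851/50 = -97.02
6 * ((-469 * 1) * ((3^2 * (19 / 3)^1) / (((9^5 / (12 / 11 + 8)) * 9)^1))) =-1782200 / 649539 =-2.74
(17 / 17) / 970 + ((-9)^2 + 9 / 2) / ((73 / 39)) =1617269 / 35405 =45.68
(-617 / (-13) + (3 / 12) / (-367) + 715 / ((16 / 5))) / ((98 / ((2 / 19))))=20679297 / 71068816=0.29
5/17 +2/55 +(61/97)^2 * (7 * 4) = 100323161/8797415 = 11.40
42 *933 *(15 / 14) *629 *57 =1505288205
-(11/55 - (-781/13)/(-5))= 768/65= 11.82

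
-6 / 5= -1.20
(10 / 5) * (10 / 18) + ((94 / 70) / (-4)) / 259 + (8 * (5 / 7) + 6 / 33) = 25149427 / 3589740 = 7.01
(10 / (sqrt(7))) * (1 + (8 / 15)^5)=1584286 * sqrt(7) / 1063125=3.94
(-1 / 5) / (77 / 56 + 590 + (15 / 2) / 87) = -232 / 686095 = -0.00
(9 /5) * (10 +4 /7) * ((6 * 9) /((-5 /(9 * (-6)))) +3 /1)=1952046 /175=11154.55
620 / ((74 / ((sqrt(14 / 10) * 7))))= 69.39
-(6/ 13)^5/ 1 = -0.02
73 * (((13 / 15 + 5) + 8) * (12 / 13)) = 4672 / 5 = 934.40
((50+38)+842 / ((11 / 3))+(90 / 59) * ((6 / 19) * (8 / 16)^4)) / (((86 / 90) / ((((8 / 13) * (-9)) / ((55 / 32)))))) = -81225923904 / 75823319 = -1071.25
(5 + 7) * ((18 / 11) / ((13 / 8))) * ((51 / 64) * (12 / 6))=2754 / 143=19.26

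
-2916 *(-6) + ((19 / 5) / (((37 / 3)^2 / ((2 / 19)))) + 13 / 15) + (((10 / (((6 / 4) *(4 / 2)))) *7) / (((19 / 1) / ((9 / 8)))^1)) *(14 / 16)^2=1747732150879 / 99882240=17497.93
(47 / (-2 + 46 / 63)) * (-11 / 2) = 32571 / 160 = 203.57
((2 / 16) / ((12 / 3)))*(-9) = -9 / 32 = -0.28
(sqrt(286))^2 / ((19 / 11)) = 3146 / 19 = 165.58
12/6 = 2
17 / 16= 1.06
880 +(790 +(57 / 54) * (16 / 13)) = 195542 / 117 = 1671.30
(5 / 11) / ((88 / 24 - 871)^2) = 45 / 74474444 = 0.00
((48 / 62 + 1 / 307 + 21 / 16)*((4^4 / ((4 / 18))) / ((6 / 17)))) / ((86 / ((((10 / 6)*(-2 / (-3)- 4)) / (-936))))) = 135252425 / 287280162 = 0.47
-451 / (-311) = 451 / 311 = 1.45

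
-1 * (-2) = 2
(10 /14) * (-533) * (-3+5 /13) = 995.71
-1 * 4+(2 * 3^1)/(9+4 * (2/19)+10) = -454/123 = -3.69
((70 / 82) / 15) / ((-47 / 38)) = -0.05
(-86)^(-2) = 1 / 7396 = 0.00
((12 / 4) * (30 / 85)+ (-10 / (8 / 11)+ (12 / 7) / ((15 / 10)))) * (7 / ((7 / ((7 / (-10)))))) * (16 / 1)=10994 / 85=129.34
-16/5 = -3.20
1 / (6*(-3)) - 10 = -181 / 18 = -10.06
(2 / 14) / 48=1 / 336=0.00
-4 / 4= -1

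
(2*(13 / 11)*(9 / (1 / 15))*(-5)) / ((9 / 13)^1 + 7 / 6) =-273780 / 319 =-858.24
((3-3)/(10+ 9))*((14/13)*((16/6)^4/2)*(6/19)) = 0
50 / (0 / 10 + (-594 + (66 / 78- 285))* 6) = -325 / 34248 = -0.01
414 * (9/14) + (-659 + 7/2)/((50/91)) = -648807/700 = -926.87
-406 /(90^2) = -203 /4050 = -0.05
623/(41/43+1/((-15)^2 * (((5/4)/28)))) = 30137625/50941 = 591.62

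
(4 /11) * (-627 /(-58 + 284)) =-114 /113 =-1.01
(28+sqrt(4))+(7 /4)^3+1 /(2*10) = 11331 /320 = 35.41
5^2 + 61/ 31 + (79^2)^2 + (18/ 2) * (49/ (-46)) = 55542840291/ 1426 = 38950098.38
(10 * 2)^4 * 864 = 138240000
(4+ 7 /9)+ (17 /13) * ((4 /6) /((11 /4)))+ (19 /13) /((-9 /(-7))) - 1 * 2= 5446 /1287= 4.23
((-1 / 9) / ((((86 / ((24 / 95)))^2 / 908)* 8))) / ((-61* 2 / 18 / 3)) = 49032 / 1017920725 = 0.00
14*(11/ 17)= 9.06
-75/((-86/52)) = 1950/43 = 45.35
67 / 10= 6.70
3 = 3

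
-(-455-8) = 463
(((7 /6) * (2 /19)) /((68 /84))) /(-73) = -49 /23579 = -0.00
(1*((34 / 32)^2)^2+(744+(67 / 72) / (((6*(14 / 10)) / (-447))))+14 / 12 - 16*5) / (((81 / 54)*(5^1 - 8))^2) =2547128831 / 83607552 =30.47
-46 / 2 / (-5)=23 / 5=4.60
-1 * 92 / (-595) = 92 / 595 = 0.15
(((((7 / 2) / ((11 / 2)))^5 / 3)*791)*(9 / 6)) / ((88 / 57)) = 757777209 / 28344976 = 26.73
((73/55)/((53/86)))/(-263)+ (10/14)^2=18858503/37565605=0.50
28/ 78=14/ 39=0.36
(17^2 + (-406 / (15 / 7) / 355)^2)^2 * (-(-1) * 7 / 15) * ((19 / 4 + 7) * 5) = 22137354106368256961009 / 9648497629687500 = 2294383.54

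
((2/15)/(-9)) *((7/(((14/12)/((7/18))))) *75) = -2.59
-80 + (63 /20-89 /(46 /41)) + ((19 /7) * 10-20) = -479887 /3220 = -149.03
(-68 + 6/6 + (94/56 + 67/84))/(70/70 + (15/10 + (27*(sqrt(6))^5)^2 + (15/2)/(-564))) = -509480/44760106419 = -0.00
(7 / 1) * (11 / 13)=77 / 13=5.92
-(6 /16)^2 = -9 /64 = -0.14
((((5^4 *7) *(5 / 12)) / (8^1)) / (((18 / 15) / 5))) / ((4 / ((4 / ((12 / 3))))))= 546875 / 2304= 237.36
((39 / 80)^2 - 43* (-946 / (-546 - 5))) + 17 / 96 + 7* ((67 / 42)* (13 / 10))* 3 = -315905827 / 10579200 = -29.86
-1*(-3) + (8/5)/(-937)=14047/4685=3.00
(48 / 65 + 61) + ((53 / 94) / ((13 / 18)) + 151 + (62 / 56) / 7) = 9841977 / 46060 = 213.68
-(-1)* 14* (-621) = -8694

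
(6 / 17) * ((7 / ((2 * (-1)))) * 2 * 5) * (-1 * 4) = 840 / 17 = 49.41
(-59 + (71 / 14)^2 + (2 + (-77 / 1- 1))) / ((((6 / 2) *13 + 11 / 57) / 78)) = -47614437 / 218932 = -217.49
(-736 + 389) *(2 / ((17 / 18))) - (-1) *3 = -12441 / 17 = -731.82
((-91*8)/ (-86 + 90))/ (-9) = 182/ 9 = 20.22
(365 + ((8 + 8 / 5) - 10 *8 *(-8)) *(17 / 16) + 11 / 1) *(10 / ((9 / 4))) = 4738.67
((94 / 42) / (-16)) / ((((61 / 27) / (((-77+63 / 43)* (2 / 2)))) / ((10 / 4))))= 61335 / 5246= 11.69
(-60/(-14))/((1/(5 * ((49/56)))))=75/4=18.75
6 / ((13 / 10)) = 60 / 13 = 4.62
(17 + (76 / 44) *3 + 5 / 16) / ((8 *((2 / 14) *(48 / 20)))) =138565 / 16896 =8.20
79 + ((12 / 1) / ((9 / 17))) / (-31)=7279 / 93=78.27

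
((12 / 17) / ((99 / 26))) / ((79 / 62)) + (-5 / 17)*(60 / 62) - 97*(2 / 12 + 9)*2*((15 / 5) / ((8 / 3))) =-21990622741 / 10991112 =-2000.76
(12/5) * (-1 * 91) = -1092/5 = -218.40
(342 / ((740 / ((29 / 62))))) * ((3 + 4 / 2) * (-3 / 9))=-1653 / 4588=-0.36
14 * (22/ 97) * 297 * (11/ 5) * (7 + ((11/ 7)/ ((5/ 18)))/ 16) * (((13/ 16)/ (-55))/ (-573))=29149263/ 74108000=0.39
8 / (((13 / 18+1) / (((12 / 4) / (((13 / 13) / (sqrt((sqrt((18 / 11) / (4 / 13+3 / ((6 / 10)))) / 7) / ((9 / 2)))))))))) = 144 * 39^(1 / 4) * 506^(3 / 4) * sqrt(7) / 54901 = 1.85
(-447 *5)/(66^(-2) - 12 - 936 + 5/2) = 9735660/4118597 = 2.36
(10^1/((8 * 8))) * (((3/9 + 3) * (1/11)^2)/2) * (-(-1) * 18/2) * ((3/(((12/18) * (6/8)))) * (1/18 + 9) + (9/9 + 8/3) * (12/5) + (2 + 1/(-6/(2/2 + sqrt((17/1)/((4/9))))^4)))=-521105/123904- 11775 * sqrt(17)/15488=-7.34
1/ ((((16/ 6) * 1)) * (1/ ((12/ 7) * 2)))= 9/ 7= 1.29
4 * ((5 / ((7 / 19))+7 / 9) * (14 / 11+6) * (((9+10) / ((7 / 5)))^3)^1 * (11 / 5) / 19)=2610752000 / 21609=120817.81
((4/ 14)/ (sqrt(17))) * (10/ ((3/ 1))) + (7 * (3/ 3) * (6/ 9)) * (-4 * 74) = -4144/ 3 + 20 * sqrt(17)/ 357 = -1381.10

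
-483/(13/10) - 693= -13839/13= -1064.54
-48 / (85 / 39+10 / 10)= -468 / 31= -15.10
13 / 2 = 6.50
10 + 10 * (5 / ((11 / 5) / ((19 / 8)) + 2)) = 3765 / 139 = 27.09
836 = 836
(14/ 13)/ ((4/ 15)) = 105/ 26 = 4.04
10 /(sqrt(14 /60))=10 * sqrt(210) /7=20.70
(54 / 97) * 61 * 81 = 266814 / 97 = 2750.66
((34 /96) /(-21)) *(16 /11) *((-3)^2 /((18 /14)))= -17 /99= -0.17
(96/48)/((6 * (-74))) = -1/222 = -0.00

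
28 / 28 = 1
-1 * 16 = -16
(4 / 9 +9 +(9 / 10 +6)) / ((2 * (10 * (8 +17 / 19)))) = 27949 / 304200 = 0.09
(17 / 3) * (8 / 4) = 11.33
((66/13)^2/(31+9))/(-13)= -1089/21970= -0.05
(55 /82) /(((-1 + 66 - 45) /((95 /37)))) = 1045 /12136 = 0.09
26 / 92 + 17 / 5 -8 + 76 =71.68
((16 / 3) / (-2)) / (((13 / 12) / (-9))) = 288 / 13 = 22.15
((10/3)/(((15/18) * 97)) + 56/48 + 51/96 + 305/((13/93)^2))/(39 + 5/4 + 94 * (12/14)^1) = 171970965565/1330980456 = 129.21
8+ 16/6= 32/3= 10.67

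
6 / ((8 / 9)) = 27 / 4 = 6.75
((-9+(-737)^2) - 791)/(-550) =-542369/550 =-986.13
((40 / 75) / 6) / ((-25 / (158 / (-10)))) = 316 / 5625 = 0.06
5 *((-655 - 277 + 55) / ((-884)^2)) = -4385 / 781456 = -0.01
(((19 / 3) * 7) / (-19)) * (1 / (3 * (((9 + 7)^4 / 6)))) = -7 / 98304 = -0.00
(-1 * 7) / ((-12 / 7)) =49 / 12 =4.08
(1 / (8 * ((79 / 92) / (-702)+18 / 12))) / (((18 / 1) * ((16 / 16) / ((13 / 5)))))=11661 / 967970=0.01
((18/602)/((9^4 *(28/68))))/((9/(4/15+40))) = 10268/207360405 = 0.00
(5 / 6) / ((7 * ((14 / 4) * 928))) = 5 / 136416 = 0.00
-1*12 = -12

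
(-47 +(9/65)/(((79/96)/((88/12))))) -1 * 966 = -5195419/5135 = -1011.77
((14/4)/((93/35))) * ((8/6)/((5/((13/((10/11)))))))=5.02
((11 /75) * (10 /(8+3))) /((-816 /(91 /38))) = -91 /232560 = -0.00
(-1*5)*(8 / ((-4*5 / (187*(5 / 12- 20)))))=-43945 / 6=-7324.17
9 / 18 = 1 / 2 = 0.50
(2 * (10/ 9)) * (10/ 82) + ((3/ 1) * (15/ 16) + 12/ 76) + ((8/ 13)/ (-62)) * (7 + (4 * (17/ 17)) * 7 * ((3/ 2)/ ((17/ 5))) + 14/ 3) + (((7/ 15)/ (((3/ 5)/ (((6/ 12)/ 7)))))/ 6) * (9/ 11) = 3.01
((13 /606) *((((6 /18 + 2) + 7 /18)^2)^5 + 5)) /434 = 1037531542238686573 /939047162471018496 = 1.10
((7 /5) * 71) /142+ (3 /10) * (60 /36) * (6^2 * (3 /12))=26 /5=5.20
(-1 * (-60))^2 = 3600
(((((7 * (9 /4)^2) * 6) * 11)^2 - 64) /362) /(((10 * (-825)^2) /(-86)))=-602167571 /3153744000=-0.19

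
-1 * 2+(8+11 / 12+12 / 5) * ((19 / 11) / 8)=2341 / 5280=0.44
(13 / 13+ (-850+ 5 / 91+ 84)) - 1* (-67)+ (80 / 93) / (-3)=-17727407 / 25389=-698.23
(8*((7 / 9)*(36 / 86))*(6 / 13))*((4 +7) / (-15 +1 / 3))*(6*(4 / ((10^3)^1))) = -1512 / 69875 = -0.02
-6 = -6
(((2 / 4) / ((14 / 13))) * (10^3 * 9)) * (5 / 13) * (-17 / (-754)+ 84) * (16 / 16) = 356360625 / 2639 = 135036.24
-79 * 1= -79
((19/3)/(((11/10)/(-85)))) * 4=-64600/33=-1957.58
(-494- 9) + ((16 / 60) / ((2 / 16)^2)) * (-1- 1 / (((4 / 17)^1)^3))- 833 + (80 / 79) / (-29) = -30507356 / 11455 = -2663.23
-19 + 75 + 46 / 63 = 3574 / 63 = 56.73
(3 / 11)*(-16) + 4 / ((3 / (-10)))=-584 / 33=-17.70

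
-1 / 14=-0.07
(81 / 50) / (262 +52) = 81 / 15700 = 0.01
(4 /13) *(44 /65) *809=142384 /845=168.50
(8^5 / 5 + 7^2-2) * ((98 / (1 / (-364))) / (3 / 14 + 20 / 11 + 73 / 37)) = -6708158625168 / 114115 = -58784196.86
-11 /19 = -0.58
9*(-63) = -567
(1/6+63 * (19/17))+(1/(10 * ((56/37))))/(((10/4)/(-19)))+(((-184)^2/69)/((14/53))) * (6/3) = 90085949/23800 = 3785.12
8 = 8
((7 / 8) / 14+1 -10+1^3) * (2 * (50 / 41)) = -3175 / 164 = -19.36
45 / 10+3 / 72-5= -11 / 24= -0.46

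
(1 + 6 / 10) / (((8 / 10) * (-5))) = -2 / 5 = -0.40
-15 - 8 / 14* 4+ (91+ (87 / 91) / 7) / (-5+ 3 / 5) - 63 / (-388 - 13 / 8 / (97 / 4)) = -316816562 / 8373365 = -37.84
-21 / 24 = -7 / 8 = -0.88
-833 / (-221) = 49 / 13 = 3.77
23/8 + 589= 4735/8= 591.88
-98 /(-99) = 98 /99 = 0.99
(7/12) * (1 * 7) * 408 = 1666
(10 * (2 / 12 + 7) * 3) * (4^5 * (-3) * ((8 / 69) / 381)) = -1761280 / 8763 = -200.99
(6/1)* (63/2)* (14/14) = 189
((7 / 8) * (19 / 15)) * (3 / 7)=19 / 40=0.48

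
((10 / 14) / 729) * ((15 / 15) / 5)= 1 / 5103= 0.00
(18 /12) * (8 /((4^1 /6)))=18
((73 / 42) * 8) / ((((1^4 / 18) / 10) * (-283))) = -17520 / 1981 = -8.84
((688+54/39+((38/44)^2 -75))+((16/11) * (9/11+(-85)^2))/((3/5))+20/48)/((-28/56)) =-36265.36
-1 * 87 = -87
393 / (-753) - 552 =-138683 / 251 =-552.52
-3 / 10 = -0.30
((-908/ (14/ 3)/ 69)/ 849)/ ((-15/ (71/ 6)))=16117/ 6151005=0.00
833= 833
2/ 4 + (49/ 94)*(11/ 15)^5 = 21791062/ 35690625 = 0.61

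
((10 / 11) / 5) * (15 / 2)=15 / 11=1.36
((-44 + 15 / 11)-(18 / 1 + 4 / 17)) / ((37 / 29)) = -330107 / 6919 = -47.71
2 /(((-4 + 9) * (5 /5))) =2 /5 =0.40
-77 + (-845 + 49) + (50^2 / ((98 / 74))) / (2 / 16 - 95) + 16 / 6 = -11036189 / 12397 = -890.23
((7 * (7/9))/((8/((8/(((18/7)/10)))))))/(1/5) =8575/81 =105.86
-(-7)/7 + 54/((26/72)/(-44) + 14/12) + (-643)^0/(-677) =47.61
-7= -7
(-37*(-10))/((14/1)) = 185/7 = 26.43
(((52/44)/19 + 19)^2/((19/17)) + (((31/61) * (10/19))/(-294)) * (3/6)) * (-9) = -14517284682639/4961375342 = -2926.06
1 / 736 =0.00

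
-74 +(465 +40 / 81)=31711 / 81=391.49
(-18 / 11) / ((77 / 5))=-90 / 847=-0.11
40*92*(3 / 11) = 11040 / 11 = 1003.64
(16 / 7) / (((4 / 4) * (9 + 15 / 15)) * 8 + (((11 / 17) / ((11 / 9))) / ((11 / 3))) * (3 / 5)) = 14960 / 524167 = 0.03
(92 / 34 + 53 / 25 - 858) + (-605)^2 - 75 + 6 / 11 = 1706830211 / 4675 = 365097.37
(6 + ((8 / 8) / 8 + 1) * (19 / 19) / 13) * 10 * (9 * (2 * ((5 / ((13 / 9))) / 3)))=427275 / 338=1264.13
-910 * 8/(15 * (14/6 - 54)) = 9.39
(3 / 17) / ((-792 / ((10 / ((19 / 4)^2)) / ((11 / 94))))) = -1880 / 2227731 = -0.00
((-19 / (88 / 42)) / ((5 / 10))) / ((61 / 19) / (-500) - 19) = 631750 / 662057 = 0.95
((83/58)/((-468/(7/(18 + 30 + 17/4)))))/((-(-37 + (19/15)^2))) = -14525/1255014904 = -0.00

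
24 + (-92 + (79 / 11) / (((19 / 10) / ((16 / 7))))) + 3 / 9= -259069 / 4389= -59.03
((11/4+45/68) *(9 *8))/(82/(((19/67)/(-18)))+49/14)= -158688/3360067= -0.05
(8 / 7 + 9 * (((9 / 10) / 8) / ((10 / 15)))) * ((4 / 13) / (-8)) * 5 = -2981 / 5824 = -0.51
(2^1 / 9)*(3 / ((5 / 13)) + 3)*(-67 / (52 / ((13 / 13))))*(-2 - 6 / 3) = 804 / 65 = 12.37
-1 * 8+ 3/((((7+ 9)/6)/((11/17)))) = -989/136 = -7.27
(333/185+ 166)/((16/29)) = 24331/80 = 304.14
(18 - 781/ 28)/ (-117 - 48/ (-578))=80053/ 946092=0.08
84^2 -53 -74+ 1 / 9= 62362 / 9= 6929.11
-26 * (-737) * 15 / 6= 47905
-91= -91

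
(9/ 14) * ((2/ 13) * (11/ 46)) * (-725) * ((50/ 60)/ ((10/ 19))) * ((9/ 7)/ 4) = -4091175/ 468832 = -8.73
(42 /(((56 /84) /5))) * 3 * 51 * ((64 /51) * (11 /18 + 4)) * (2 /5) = 111552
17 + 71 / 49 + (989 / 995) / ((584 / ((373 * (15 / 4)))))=474464915 / 22778336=20.83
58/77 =0.75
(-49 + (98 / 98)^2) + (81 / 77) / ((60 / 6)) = -36879 / 770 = -47.89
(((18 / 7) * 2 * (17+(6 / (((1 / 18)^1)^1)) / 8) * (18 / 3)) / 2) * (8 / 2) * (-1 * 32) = -421632 / 7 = -60233.14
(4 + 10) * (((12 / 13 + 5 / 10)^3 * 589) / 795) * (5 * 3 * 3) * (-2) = -626526957 / 232882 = -2690.32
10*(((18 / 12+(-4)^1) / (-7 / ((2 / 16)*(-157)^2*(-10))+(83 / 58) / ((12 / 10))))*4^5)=-1097965056000 / 51156419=-21462.90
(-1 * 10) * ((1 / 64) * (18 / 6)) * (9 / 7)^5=-885735 / 537824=-1.65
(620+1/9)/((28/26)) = 72553/126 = 575.82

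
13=13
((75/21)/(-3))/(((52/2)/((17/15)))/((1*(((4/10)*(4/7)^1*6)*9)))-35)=2040/56791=0.04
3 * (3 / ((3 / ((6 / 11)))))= 18 / 11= 1.64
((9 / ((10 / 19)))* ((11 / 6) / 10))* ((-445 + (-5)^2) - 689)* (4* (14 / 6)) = -1622467 / 50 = -32449.34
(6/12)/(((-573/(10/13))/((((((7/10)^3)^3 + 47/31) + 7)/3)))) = -265250961817/138551400000000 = -0.00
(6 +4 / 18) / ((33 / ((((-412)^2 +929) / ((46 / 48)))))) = 25487168 / 759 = 33579.93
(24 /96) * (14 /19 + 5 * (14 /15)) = 77 /57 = 1.35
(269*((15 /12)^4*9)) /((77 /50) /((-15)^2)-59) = -8511328125 /84950144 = -100.19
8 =8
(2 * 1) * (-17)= -34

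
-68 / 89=-0.76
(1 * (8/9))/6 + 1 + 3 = 4.15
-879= -879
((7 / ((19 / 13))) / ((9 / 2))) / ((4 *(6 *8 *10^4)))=91 / 164160000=0.00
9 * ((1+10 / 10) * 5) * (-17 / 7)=-1530 / 7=-218.57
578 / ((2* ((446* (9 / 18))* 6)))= 289 / 1338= 0.22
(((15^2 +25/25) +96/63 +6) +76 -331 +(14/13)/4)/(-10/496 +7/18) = -4307388/74893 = -57.51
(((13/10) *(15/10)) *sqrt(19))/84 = 0.10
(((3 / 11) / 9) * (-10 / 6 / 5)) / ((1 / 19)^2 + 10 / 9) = -361 / 39809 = -0.01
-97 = -97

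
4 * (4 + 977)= 3924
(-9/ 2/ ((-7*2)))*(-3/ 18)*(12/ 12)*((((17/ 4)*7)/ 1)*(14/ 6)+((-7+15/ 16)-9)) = -2609/ 896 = -2.91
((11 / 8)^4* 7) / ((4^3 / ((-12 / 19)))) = -307461 / 1245184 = -0.25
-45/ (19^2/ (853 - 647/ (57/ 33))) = -409050/ 6859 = -59.64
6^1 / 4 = 3 / 2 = 1.50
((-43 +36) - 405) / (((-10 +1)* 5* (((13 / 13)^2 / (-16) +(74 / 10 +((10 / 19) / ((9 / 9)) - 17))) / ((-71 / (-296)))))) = -1111576 / 4624371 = -0.24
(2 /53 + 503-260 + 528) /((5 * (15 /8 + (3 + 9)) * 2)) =32692 /5883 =5.56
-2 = -2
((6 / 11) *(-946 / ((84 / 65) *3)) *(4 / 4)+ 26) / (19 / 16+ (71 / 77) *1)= -395824 / 7797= -50.77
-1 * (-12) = 12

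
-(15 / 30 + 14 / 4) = -4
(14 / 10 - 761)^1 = -3798 / 5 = -759.60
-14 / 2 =-7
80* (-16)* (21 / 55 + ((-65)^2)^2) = -251336805376 / 11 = -22848800488.73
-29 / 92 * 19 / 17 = -551 / 1564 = -0.35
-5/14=-0.36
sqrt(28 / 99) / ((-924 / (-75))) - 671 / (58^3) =-671 / 195112+ 25 * sqrt(77) / 5082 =0.04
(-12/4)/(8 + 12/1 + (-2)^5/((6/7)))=9/52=0.17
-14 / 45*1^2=-14 / 45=-0.31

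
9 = 9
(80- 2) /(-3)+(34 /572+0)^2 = -2126407 /81796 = -26.00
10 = 10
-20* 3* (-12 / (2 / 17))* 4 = 24480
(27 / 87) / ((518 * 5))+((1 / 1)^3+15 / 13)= 2103197 / 976430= 2.15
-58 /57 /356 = -0.00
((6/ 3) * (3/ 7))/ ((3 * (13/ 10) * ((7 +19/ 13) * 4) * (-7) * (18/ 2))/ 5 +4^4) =-15/ 24626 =-0.00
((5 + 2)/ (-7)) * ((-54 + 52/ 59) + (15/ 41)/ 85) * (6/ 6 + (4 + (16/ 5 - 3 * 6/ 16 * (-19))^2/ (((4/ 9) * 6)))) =6471556321607/ 526374400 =12294.59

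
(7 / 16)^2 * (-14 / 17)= -343 / 2176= -0.16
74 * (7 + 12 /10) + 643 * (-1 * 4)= -9826 /5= -1965.20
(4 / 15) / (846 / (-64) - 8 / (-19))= -2432 / 116715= -0.02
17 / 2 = 8.50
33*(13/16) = 429/16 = 26.81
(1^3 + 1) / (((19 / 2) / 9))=36 / 19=1.89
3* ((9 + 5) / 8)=21 / 4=5.25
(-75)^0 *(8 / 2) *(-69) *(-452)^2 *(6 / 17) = -338327424 / 17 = -19901613.18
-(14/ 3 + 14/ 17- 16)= 536/ 51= 10.51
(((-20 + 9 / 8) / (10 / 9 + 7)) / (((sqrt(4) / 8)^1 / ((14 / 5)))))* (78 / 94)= -371007 / 17155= -21.63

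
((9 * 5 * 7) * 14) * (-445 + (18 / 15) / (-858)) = -1962456.17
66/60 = 11/10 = 1.10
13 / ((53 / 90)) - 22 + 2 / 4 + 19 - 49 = -3119 / 106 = -29.42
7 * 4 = 28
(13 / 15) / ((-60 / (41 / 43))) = -533 / 38700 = -0.01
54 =54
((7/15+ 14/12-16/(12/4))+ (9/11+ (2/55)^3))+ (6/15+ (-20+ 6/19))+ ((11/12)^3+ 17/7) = -725246482183/38236968000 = -18.97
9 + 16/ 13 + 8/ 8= 146/ 13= 11.23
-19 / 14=-1.36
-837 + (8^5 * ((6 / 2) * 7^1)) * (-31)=-21332805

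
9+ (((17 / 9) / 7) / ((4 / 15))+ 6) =1345 / 84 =16.01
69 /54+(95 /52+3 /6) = 1687 /468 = 3.60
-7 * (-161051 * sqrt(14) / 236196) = 1127357 * sqrt(14) / 236196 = 17.86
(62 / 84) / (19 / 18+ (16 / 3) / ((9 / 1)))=279 / 623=0.45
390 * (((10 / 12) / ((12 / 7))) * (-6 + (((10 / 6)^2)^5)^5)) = 202060590471979182825107175755815398025 / 8614775852302231065242988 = 23455118732773.54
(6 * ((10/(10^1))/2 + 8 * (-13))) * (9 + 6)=-9315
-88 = -88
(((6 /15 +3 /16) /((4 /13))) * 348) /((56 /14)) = 53157 /320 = 166.12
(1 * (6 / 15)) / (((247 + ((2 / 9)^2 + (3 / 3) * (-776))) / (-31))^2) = 12610242 / 9178470125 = 0.00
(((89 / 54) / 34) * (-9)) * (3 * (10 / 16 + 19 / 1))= -13973 / 544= -25.69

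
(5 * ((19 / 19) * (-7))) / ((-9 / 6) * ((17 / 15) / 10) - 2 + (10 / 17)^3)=17195500 / 966121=17.80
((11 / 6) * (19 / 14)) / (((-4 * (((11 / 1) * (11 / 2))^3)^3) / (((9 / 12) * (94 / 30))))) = -7144 / 53071937992425845955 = -0.00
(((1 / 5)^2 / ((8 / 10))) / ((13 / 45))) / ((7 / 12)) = 27 / 91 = 0.30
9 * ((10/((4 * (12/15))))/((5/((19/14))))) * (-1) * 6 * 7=-2565/8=-320.62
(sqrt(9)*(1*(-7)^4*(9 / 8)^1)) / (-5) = -64827 / 40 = -1620.68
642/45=214/15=14.27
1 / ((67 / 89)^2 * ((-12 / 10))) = -39605 / 26934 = -1.47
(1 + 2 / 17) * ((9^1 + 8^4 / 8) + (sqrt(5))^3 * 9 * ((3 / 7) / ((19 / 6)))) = 810 * sqrt(5) / 119 + 9899 / 17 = 597.51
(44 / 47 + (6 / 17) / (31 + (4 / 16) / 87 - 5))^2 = 47152777436944 / 52275083482801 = 0.90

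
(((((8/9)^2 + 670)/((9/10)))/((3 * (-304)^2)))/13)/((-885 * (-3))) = 27167/348797876544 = 0.00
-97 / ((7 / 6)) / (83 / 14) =-1164 / 83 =-14.02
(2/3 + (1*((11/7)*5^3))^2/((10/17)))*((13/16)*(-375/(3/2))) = -31337427875/2352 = -13323736.34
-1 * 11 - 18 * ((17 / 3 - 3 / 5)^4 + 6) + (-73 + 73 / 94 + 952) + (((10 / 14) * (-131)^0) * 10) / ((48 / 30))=-82144551607 / 7402500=-11096.87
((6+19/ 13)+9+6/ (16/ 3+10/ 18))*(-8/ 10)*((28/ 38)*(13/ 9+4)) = -56.10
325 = 325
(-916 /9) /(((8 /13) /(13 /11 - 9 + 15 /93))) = 7772947 /6138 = 1266.36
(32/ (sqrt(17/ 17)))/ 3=32/ 3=10.67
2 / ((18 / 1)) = 1 / 9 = 0.11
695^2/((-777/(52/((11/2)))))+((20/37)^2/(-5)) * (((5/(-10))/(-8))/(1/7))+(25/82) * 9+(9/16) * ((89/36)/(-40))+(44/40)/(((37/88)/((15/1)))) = -193695420307471/33192445440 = -5835.53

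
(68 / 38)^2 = 1156 / 361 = 3.20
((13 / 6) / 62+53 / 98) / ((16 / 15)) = 52475 / 97216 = 0.54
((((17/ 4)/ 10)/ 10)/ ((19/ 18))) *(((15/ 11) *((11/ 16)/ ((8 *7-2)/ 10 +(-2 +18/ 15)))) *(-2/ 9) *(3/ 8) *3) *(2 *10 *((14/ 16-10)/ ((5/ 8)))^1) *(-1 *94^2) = -74016963/ 13984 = -5292.98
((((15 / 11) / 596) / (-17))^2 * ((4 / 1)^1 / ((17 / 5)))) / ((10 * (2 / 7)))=1575 / 211166321168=0.00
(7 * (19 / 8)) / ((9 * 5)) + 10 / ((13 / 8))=30529 / 4680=6.52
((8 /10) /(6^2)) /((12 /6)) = 1 /90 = 0.01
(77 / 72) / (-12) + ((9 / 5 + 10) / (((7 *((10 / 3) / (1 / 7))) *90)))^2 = -2888682239 / 32413500000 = -0.09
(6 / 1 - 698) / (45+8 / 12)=-2076 / 137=-15.15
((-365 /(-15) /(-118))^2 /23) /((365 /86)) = 3139 /7205670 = 0.00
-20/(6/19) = -190/3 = -63.33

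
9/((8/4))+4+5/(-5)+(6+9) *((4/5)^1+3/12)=93/4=23.25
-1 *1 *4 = -4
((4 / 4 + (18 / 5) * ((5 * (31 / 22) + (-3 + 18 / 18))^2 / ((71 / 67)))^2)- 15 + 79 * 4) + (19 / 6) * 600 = 12633925413921 / 2952211240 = 4279.48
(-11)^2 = 121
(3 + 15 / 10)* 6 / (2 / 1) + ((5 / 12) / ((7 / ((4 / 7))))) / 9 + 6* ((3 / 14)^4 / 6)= 14008739 / 1037232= 13.51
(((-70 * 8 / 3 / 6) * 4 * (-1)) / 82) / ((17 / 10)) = 5600 / 6273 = 0.89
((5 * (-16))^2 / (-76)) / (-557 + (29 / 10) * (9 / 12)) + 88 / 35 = 39346696 / 14758345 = 2.67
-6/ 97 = -0.06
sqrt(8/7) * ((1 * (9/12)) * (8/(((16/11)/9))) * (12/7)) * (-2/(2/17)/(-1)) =15147 * sqrt(14)/49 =1156.63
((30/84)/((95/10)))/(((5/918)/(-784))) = -102816/19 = -5411.37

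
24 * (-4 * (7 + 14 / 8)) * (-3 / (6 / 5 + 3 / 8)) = 1600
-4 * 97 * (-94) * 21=765912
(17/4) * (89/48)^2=134657/9216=14.61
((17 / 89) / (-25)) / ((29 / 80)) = -272 / 12905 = -0.02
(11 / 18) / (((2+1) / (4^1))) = 22 / 27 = 0.81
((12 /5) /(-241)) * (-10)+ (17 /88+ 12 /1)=260705 /21208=12.29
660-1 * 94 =566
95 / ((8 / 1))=95 / 8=11.88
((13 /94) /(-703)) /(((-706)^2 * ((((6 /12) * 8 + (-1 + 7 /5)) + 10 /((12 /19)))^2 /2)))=-2925 /1516980422072081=-0.00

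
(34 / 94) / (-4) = -17 / 188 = -0.09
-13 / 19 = -0.68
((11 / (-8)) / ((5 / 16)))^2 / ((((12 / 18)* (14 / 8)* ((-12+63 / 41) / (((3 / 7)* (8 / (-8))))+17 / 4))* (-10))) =-79376 / 1371125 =-0.06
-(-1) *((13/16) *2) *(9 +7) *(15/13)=30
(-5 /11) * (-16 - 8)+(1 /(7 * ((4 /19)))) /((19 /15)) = 3525 /308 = 11.44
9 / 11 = 0.82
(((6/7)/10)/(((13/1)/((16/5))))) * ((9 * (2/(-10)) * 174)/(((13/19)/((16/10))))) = -11425536/739375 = -15.45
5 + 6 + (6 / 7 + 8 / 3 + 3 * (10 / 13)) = 4595 / 273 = 16.83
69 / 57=23 / 19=1.21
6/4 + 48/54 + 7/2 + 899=8144/9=904.89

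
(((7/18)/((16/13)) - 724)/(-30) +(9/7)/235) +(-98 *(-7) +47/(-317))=639756963737/901091520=709.98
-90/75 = -6/5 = -1.20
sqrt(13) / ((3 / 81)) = 97.35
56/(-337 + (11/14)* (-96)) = -392/2887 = -0.14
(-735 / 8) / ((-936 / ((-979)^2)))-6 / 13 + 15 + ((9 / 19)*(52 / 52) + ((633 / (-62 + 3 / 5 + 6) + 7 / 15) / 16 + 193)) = 6192854568287 / 65682240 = 94285.07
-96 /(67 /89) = -8544 /67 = -127.52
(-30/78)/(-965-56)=5/13273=0.00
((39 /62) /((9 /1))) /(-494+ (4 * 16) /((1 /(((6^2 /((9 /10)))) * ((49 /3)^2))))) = 0.00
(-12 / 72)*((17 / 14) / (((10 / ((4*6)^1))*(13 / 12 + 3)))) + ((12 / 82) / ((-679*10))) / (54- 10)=-35697699 / 300104420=-0.12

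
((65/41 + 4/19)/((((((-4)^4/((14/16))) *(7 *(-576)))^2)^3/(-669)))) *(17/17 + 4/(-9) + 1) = -2183839/3148787343320152016400423360738292137984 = -0.00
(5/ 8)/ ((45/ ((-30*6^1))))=-5/ 2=-2.50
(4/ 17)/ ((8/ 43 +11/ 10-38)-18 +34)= -1720/ 151419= -0.01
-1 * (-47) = 47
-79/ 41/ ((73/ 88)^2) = -611776/ 218489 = -2.80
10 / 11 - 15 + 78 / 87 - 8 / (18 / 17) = -59573 / 2871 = -20.75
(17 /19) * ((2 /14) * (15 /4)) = 0.48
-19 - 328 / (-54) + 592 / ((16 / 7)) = 6644 / 27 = 246.07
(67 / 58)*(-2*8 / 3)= -536 / 87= -6.16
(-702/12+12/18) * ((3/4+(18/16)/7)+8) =-173153/336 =-515.34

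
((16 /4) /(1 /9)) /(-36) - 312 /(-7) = 305 /7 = 43.57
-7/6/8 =-7/48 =-0.15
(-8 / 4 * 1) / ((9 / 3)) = -0.67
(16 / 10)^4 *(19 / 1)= 77824 / 625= 124.52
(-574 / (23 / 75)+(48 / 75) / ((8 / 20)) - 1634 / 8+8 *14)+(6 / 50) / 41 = -185053019 / 94300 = -1962.39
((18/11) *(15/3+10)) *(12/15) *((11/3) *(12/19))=864/19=45.47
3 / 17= 0.18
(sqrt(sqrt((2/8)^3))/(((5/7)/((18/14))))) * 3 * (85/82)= 459 * sqrt(2)/328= 1.98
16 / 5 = 3.20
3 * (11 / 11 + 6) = 21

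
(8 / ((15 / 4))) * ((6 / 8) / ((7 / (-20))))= -32 / 7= -4.57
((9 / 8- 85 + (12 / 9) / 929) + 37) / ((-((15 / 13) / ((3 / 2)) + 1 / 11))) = 149448299 / 2742408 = 54.50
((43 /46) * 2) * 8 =344 /23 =14.96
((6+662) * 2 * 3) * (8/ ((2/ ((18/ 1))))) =288576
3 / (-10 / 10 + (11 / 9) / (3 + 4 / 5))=-513 / 116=-4.42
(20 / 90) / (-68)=-1 / 306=-0.00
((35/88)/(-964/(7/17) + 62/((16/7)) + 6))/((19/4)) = -0.00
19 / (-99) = -19 / 99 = -0.19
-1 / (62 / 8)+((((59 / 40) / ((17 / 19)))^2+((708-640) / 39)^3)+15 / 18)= 7416886178249 / 850302273600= 8.72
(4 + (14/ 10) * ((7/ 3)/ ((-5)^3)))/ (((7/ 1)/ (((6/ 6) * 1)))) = 7451/ 13125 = 0.57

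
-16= -16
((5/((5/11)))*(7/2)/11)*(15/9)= 35/6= 5.83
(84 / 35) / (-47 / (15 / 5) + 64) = 36 / 725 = 0.05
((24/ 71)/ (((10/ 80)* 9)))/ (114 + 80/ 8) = 16/ 6603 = 0.00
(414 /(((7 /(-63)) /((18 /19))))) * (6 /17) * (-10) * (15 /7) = 60361200 /2261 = 26696.68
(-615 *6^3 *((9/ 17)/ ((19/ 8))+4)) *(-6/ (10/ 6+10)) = 652297536/ 2261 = 288499.57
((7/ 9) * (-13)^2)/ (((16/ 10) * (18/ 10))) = 29575/ 648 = 45.64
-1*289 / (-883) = 289 / 883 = 0.33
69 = 69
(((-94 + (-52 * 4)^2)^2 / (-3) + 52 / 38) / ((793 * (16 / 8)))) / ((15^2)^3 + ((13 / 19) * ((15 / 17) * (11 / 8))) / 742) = -595537701711344 / 17318774451950985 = -0.03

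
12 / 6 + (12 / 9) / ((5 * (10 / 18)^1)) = 62 / 25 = 2.48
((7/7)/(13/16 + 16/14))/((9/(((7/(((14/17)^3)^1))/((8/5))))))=24565/55188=0.45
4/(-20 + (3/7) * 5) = -28/125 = -0.22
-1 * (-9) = 9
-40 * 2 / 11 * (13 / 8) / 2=-65 / 11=-5.91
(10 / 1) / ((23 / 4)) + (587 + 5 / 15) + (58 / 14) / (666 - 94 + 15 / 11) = 1794502265 / 3046281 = 589.08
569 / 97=5.87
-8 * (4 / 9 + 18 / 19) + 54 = 7330 / 171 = 42.87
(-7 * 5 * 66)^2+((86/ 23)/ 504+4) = 30928058827/ 5796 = 5336104.01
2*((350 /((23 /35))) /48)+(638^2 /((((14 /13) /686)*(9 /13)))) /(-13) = -23854388201 /828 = -28809647.59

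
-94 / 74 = -47 / 37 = -1.27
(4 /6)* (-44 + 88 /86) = -1232 /43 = -28.65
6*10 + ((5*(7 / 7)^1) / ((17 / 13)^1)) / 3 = 3125 / 51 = 61.27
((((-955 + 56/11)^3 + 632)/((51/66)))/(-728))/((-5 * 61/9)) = -44960.47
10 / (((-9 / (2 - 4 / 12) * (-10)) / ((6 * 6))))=20 / 3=6.67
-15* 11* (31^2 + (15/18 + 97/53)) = -16854475/106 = -159004.48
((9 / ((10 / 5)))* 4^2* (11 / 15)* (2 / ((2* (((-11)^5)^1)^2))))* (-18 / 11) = -432 / 129687123005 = -0.00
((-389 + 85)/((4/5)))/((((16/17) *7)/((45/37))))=-70.15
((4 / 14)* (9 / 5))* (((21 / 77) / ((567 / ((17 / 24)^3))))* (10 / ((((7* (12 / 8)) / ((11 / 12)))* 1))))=4913 / 64012032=0.00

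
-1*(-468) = 468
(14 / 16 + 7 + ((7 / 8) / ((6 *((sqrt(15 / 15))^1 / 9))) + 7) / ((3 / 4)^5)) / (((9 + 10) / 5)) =417025 / 36936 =11.29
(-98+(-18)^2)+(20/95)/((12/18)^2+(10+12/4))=519610/2299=226.02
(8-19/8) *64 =360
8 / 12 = 2 / 3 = 0.67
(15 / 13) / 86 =15 / 1118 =0.01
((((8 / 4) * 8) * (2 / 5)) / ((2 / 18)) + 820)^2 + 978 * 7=19425694 / 25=777027.76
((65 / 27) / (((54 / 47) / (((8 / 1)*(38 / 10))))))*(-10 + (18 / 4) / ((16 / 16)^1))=-255398 / 729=-350.34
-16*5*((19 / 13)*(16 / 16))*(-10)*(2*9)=273600 / 13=21046.15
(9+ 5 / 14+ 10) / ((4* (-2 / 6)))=-813 / 56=-14.52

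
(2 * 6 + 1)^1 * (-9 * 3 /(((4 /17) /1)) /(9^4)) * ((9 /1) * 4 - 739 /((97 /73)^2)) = 795468947 /9145548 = 86.98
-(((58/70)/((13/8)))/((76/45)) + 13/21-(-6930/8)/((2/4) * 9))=-2006549/10374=-193.42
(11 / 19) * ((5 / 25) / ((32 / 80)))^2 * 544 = 1496 / 19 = 78.74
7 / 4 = 1.75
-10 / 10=-1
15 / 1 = 15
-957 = -957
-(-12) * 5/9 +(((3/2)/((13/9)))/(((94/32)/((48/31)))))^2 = 7497715892/1076284443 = 6.97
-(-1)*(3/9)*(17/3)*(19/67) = 323/603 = 0.54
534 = 534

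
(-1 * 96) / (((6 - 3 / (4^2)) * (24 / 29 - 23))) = 14848 / 19933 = 0.74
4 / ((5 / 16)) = 12.80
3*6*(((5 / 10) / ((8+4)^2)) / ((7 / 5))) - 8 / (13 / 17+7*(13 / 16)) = -234937 / 196560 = -1.20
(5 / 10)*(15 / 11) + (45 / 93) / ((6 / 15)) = 1.89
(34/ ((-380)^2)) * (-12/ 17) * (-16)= 24/ 9025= 0.00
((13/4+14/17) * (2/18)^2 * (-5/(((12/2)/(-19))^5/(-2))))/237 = -3429397115/5075379648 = -0.68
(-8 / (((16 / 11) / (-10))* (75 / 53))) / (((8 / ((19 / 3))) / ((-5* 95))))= -1052315 / 72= -14615.49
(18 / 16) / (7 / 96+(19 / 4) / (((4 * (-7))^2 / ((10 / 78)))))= 137592 / 9013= 15.27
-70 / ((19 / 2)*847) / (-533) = 20 / 1225367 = 0.00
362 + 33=395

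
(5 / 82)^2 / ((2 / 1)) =25 / 13448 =0.00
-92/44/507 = -23/5577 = -0.00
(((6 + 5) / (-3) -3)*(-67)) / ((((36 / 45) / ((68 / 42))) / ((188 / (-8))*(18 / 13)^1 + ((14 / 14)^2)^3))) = -23349500 / 819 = -28509.77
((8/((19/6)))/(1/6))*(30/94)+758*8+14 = 5431974/893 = 6082.84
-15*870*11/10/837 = -1595/93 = -17.15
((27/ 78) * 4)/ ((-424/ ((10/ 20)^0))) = -9/ 2756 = -0.00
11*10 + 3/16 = 1763/16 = 110.19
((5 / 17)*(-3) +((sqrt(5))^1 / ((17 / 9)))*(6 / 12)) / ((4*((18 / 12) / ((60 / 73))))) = -150 / 1241 +45*sqrt(5) / 1241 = -0.04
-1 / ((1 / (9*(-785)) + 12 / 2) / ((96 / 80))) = -8478 / 42389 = -0.20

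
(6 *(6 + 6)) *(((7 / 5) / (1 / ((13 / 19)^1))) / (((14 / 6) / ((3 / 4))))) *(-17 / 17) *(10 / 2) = -2106 / 19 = -110.84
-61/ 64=-0.95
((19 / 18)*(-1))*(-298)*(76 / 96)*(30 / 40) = 53789 / 288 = 186.77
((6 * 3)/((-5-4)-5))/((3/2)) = -6/7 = -0.86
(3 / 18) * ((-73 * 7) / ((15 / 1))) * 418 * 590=-1400253.56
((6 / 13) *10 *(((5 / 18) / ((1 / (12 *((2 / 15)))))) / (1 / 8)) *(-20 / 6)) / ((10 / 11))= -7040 / 117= -60.17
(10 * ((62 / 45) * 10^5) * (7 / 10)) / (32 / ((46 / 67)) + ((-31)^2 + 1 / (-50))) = 9982000000 / 10428543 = 957.18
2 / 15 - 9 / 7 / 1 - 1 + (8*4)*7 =221.85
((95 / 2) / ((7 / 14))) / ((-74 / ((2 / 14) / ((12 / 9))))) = -285 / 2072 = -0.14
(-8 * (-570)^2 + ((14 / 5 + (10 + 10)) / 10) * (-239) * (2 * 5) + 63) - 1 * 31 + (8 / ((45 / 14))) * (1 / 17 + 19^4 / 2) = -1868466454 / 765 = -2442439.81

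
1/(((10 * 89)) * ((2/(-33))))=-33/1780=-0.02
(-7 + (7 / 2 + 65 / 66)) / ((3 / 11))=-9.22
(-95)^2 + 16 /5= 45141 /5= 9028.20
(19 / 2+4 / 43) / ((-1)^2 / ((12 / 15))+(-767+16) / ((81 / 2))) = -133650 / 240929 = -0.55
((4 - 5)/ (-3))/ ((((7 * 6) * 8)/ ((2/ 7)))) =1/ 3528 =0.00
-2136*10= -21360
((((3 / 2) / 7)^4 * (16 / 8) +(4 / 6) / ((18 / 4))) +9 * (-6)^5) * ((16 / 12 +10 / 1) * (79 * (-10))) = 243719200084375 / 388962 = 626588715.82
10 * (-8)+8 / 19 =-79.58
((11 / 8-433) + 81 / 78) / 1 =-44781 / 104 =-430.59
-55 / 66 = -5 / 6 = -0.83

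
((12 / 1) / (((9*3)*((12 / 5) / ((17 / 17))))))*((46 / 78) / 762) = 115 / 802386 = 0.00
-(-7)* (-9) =-63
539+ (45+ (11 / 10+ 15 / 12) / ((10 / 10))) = 11727 / 20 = 586.35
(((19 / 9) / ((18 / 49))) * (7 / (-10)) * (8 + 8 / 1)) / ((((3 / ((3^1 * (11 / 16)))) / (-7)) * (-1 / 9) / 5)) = -501809 / 36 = -13939.14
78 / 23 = 3.39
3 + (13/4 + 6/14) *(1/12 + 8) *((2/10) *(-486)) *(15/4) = -2427141/224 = -10835.45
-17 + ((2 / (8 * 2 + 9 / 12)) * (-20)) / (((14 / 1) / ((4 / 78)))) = -17.01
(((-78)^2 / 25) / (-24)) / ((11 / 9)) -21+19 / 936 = -7535659 / 257400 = -29.28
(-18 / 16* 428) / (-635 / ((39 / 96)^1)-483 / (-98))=87633 / 283583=0.31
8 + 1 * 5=13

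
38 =38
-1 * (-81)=81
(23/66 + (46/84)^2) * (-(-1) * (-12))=-12581/1617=-7.78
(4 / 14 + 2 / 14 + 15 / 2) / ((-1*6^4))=-37 / 6048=-0.01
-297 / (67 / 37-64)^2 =-45177 / 588289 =-0.08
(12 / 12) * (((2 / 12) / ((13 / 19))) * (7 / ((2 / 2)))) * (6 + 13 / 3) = 4123 / 234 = 17.62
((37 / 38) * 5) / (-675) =-37 / 5130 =-0.01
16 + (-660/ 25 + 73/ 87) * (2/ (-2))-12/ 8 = 34853/ 870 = 40.06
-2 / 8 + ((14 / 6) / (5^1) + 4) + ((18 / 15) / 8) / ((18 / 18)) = 131 / 30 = 4.37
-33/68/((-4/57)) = 1881/272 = 6.92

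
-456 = -456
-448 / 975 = -0.46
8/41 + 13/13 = 49/41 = 1.20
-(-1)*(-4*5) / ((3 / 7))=-46.67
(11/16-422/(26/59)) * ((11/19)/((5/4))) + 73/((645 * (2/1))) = -282403117/637260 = -443.15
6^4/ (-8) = -162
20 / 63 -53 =-3319 / 63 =-52.68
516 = 516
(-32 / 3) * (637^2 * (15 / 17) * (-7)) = 454461280 / 17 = 26733016.47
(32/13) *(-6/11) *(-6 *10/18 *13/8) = 80/11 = 7.27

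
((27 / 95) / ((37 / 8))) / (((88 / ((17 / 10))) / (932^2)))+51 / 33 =199647983 / 193325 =1032.71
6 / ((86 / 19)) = 57 / 43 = 1.33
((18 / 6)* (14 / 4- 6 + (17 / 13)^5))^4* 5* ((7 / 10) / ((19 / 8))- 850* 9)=-27509163498942223849797312704241 / 2888754493781881514697752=-9522845.77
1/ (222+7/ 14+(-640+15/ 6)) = -1/ 415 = -0.00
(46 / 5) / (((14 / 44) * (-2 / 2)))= -1012 / 35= -28.91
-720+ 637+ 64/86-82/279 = -82.55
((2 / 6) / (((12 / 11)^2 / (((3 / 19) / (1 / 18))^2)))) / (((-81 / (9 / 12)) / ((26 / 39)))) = -121 / 8664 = -0.01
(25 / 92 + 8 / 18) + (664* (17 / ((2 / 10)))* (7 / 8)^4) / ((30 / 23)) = 5376607865 / 211968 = 25365.19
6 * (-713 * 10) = -42780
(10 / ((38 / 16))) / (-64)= -5 / 76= -0.07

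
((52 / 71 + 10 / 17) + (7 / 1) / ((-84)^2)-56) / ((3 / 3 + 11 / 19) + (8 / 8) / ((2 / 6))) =-1263970763 / 105849072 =-11.94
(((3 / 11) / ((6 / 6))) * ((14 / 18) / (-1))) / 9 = -7 / 297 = -0.02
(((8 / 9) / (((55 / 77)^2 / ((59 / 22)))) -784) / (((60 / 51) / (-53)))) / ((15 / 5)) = 434470309 / 37125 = 11702.90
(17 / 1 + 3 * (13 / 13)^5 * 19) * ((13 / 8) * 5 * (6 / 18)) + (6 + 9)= 215.42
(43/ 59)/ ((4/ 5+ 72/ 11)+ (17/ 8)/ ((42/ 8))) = 99330/ 1056277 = 0.09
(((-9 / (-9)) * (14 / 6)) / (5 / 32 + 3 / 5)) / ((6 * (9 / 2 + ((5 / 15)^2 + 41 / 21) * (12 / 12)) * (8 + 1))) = 7840 / 900603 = 0.01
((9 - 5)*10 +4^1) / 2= 22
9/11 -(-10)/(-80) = 61/88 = 0.69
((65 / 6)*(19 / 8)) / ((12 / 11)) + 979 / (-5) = -495979 / 2880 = -172.21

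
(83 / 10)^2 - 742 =-67311 / 100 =-673.11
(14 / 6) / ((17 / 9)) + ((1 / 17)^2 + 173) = 50355 / 289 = 174.24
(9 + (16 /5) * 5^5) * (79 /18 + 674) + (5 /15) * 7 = 122219941 /18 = 6789996.72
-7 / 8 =-0.88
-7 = -7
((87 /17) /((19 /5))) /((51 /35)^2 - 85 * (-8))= 532875 /269899123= 0.00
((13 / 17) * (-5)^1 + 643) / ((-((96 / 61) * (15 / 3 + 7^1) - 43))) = 662826 / 25007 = 26.51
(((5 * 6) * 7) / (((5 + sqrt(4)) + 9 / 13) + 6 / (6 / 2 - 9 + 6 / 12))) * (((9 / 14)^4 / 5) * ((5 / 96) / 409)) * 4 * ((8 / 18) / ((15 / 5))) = 173745 / 2118894848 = 0.00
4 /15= 0.27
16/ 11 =1.45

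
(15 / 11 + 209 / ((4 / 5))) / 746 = 11555 / 32824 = 0.35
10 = 10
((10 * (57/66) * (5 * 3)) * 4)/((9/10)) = 19000/33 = 575.76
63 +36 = 99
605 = 605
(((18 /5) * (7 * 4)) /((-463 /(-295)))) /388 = 7434 /44911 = 0.17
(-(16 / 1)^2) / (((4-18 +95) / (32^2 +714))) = -444928 / 81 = -5492.94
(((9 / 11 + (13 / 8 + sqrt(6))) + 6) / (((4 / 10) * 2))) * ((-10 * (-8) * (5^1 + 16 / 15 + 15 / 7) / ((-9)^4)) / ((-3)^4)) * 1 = 17240 * sqrt(6) / 11160261 + 1601165 / 122762871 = 0.02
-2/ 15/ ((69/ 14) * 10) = -14/ 5175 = -0.00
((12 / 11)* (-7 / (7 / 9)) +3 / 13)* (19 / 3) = -8683 / 143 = -60.72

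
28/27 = 1.04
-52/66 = -26/33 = -0.79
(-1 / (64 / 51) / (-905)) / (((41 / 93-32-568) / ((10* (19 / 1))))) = -0.00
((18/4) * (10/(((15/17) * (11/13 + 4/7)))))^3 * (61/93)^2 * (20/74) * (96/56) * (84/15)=440839589628256/8481091197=51979.11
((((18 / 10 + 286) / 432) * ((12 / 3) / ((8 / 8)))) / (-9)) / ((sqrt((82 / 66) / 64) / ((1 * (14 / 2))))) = -14.88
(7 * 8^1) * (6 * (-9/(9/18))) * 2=-12096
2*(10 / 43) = 20 / 43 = 0.47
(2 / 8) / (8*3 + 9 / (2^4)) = 4 / 393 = 0.01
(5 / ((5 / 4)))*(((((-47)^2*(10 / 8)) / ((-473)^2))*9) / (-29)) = -99405 / 6488141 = -0.02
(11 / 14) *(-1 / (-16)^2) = -11 / 3584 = -0.00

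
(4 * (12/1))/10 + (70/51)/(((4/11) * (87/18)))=13757/2465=5.58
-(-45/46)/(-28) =-45/1288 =-0.03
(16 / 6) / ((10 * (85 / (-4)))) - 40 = -51016 / 1275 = -40.01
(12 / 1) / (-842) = -6 / 421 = -0.01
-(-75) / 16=4.69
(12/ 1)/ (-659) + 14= 9214/ 659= 13.98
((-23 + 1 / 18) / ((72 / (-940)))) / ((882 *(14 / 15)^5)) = 43328125 / 90354432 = 0.48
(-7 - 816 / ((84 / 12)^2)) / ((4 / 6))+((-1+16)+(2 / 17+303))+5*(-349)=-2436295 / 1666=-1462.36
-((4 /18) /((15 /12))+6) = -6.18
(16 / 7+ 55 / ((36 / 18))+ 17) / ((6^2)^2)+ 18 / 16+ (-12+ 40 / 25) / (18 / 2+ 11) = 290803 / 453600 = 0.64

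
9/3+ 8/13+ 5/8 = 4.24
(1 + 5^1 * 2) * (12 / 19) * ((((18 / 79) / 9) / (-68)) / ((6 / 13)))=-143 / 25517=-0.01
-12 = -12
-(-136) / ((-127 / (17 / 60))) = -578 / 1905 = -0.30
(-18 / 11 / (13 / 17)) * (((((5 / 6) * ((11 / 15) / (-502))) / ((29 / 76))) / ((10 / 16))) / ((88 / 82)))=52972 / 5204485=0.01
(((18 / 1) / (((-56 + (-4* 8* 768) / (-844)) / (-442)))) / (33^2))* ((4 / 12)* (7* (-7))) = -2284919 / 514734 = -4.44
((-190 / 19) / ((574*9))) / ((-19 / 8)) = 40 / 49077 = 0.00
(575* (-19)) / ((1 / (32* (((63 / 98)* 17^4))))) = -131395237200 / 7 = -18770748171.43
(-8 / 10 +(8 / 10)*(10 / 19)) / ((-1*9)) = 4 / 95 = 0.04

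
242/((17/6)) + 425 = 8677/17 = 510.41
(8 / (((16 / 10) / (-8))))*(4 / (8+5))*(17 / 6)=-1360 / 39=-34.87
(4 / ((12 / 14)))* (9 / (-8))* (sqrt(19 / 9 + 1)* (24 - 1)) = -161* sqrt(7) / 2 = -212.98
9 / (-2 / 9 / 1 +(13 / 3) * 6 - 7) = 81 / 169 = 0.48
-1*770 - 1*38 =-808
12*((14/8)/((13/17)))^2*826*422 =3702096069/169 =21905893.90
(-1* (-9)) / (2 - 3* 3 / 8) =72 / 7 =10.29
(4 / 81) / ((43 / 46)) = 184 / 3483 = 0.05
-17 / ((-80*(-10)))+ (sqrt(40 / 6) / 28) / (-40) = -17 / 800 - sqrt(15) / 1680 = -0.02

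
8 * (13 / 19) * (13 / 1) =1352 / 19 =71.16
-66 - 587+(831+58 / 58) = 179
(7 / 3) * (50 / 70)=5 / 3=1.67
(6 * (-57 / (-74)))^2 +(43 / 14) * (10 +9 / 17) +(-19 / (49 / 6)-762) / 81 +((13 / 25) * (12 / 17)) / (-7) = 44.21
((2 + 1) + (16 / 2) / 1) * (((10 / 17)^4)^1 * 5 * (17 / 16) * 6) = 206250 / 4913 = 41.98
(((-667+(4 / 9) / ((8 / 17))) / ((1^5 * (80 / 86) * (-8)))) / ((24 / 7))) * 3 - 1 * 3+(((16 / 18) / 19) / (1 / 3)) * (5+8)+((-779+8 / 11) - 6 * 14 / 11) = -708.77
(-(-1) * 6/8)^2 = 9/16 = 0.56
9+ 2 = 11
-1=-1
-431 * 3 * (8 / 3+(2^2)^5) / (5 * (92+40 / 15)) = -199122 / 71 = -2804.54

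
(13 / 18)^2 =169 / 324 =0.52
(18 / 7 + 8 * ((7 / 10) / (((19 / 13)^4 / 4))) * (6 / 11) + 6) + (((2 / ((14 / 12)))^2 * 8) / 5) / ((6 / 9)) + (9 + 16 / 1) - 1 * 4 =39.30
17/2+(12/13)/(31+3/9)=10423/1222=8.53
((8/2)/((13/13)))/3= 4/3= 1.33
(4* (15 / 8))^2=225 / 4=56.25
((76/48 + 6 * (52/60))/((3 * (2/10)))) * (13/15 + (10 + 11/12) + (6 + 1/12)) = 27269/135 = 201.99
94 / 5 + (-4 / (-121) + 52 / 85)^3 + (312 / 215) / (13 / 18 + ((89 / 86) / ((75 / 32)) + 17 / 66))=3306110503613878306 / 164572430060941375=20.09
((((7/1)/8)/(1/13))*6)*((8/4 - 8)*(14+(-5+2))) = -9009/2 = -4504.50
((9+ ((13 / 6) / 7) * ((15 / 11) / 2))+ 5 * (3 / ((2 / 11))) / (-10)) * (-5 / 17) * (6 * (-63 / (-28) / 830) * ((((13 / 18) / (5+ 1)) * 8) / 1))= -481 / 108647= -0.00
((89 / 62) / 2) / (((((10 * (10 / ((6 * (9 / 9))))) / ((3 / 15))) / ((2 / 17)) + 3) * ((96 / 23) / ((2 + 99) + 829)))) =30705 / 136576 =0.22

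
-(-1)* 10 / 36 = 0.28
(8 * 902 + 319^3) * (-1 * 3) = -97406925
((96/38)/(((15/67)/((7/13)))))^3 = 422550360064/1883652875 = 224.32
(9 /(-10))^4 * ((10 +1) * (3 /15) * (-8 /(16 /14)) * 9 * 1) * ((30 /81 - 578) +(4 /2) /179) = 47010770037 /895000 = 52526.00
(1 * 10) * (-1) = -10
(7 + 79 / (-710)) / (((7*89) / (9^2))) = 396171 / 442330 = 0.90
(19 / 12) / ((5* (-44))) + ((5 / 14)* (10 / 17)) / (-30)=-1487 / 104720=-0.01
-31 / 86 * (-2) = 31 / 43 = 0.72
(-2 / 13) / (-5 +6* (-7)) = 2 / 611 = 0.00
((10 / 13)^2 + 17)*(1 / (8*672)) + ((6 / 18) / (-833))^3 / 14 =0.00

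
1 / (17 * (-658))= -0.00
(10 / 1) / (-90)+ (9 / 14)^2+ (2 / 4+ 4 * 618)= 4362023 / 1764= 2472.80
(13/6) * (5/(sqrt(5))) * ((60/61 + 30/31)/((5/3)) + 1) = 53365 * sqrt(5)/11346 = 10.52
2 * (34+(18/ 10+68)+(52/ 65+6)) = 1106/ 5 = 221.20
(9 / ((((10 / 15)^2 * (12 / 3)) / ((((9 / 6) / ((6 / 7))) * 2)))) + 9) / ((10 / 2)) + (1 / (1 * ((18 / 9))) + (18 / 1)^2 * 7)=2273.84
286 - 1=285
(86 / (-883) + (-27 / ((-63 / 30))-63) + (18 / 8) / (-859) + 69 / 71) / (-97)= 74295409915 / 146265527492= 0.51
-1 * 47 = -47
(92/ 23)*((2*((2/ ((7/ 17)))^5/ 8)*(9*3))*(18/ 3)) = 7360538688/ 16807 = 437944.83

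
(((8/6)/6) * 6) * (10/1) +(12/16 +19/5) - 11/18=3109/180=17.27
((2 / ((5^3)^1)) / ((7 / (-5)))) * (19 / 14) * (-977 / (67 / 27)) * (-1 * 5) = -501201 / 16415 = -30.53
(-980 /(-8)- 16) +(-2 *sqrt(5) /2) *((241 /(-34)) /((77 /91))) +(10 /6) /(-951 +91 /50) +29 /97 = 3133 *sqrt(5) /374 +2949860563 /27621138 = 125.53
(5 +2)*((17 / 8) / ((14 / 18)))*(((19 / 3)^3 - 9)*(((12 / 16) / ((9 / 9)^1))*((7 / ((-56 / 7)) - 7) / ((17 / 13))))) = -677313 / 32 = -21166.03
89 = 89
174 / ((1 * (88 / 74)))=3219 / 22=146.32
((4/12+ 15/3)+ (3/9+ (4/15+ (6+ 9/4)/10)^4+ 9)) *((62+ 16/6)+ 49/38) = 25081729225999/23639040000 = 1061.03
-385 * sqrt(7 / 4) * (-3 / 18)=385 * sqrt(7) / 12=84.88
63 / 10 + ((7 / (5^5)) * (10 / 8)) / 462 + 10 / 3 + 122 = 21719501 / 165000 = 131.63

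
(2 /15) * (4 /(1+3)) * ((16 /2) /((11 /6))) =32 /55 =0.58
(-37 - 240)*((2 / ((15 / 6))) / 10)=-22.16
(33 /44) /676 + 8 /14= 10837 /18928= 0.57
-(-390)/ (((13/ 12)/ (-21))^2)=1905120/ 13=146547.69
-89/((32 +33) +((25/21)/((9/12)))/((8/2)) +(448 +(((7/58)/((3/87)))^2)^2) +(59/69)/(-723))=-165757872/1235656291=-0.13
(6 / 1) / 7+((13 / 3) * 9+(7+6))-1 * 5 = 335 / 7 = 47.86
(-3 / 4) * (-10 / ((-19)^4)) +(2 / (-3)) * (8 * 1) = -4170227 / 781926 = -5.33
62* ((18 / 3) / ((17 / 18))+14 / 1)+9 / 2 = 1266.38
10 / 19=0.53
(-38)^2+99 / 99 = 1445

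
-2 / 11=-0.18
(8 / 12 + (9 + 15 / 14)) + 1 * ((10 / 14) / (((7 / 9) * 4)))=6449 / 588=10.97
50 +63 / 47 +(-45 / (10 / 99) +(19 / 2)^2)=-57135 / 188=-303.91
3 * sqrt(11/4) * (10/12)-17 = -17 + 5 * sqrt(11)/4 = -12.85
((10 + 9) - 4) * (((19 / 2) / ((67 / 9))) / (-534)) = -855 / 23852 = -0.04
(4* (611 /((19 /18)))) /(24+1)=43992 /475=92.61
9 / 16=0.56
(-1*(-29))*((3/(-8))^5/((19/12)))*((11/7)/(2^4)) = -232551/17432576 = -0.01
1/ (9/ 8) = 8/ 9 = 0.89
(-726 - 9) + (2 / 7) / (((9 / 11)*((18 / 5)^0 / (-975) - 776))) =-11678143585 / 15888621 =-735.00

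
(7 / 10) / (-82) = -7 / 820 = -0.01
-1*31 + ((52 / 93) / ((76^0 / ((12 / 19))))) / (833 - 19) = -7431309 / 239723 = -31.00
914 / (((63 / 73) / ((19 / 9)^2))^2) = 634755276626 / 26040609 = 24375.59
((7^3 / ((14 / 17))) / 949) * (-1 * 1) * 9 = -7497 / 1898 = -3.95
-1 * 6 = -6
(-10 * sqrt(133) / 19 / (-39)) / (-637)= -10 * sqrt(133) / 472017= -0.00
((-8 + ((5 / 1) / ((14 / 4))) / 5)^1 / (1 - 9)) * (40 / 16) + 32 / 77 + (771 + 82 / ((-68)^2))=68881405 / 89012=773.84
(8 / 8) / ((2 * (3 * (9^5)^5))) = 1 / 4307387926151115532621494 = 0.00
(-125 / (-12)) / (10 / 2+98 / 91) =1625 / 948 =1.71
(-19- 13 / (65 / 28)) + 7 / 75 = -1838 / 75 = -24.51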